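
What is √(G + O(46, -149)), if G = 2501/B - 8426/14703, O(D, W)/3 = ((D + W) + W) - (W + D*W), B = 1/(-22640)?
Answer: I*√72403566690369/1131 ≈ 7523.5*I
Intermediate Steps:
B = -1/22640 ≈ -4.4170e-5
O(D, W) = 3*D + 3*W - 3*D*W (O(D, W) = 3*(((D + W) + W) - (W + D*W)) = 3*((D + 2*W) + (-W - D*W)) = 3*(D + W - D*W) = 3*D + 3*W - 3*D*W)
G = -832522684346/14703 (G = 2501/(-1/22640) - 8426/14703 = 2501*(-22640) - 8426*1/14703 = -56622640 - 8426/14703 = -832522684346/14703 ≈ -5.6623e+7)
√(G + O(46, -149)) = √(-832522684346/14703 + (3*46 + 3*(-149) - 3*46*(-149))) = √(-832522684346/14703 + (138 - 447 + 20562)) = √(-832522684346/14703 + 20253) = √(-832224904487/14703) = I*√72403566690369/1131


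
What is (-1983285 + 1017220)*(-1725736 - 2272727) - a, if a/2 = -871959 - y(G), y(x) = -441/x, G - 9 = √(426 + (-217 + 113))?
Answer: 930929233393071/241 - 882*√322/241 ≈ 3.8628e+12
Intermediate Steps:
G = 9 + √322 (G = 9 + √(426 + (-217 + 113)) = 9 + √(426 - 104) = 9 + √322 ≈ 26.944)
a = -1743918 + 882/(9 + √322) (a = 2*(-871959 - (-441)/(9 + √322)) = 2*(-871959 + 441/(9 + √322)) = -1743918 + 882/(9 + √322) ≈ -1.7439e+6)
(-1983285 + 1017220)*(-1725736 - 2272727) - a = (-1983285 + 1017220)*(-1725736 - 2272727) - (-420292176/241 + 882*√322/241) = -966065*(-3998463) + (420292176/241 - 882*√322/241) = 3862775158095 + (420292176/241 - 882*√322/241) = 930929233393071/241 - 882*√322/241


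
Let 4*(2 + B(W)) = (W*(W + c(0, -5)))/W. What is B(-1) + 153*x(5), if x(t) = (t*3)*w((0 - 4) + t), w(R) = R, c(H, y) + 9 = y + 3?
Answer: 2290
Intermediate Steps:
c(H, y) = -6 + y (c(H, y) = -9 + (y + 3) = -9 + (3 + y) = -6 + y)
B(W) = -19/4 + W/4 (B(W) = -2 + ((W*(W + (-6 - 5)))/W)/4 = -2 + ((W*(W - 11))/W)/4 = -2 + ((W*(-11 + W))/W)/4 = -2 + (-11 + W)/4 = -2 + (-11/4 + W/4) = -19/4 + W/4)
x(t) = 3*t*(-4 + t) (x(t) = (t*3)*((0 - 4) + t) = (3*t)*(-4 + t) = 3*t*(-4 + t))
B(-1) + 153*x(5) = (-19/4 + (1/4)*(-1)) + 153*(3*5*(-4 + 5)) = (-19/4 - 1/4) + 153*(3*5*1) = -5 + 153*15 = -5 + 2295 = 2290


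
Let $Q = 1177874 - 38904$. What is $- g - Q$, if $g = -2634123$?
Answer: $1495153$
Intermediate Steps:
$Q = 1138970$
$- g - Q = \left(-1\right) \left(-2634123\right) - 1138970 = 2634123 - 1138970 = 1495153$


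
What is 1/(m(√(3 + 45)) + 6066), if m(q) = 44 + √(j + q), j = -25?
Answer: 1/(6110 + I*√(25 - 4*√3)) ≈ 0.00016367 - 1.14e-7*I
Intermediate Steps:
m(q) = 44 + √(-25 + q)
1/(m(√(3 + 45)) + 6066) = 1/((44 + √(-25 + √(3 + 45))) + 6066) = 1/((44 + √(-25 + √48)) + 6066) = 1/((44 + √(-25 + 4*√3)) + 6066) = 1/(6110 + √(-25 + 4*√3))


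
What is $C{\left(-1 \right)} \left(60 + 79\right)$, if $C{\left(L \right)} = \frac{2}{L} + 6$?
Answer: $556$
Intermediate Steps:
$C{\left(L \right)} = 6 + \frac{2}{L}$
$C{\left(-1 \right)} \left(60 + 79\right) = \left(6 + \frac{2}{-1}\right) \left(60 + 79\right) = \left(6 + 2 \left(-1\right)\right) 139 = \left(6 - 2\right) 139 = 4 \cdot 139 = 556$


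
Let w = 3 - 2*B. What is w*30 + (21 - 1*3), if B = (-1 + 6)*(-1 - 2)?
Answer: 1008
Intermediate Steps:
B = -15 (B = 5*(-3) = -15)
w = 33 (w = 3 - 2*(-15) = 3 + 30 = 33)
w*30 + (21 - 1*3) = 33*30 + (21 - 1*3) = 990 + (21 - 3) = 990 + 18 = 1008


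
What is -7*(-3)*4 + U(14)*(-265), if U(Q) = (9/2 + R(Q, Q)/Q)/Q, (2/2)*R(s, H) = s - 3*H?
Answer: 1027/28 ≈ 36.679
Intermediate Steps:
R(s, H) = s - 3*H
U(Q) = 5/(2*Q) (U(Q) = (9/2 + (Q - 3*Q)/Q)/Q = (9*(½) + (-2*Q)/Q)/Q = (9/2 - 2)/Q = 5/(2*Q))
-7*(-3)*4 + U(14)*(-265) = -7*(-3)*4 + ((5/2)/14)*(-265) = 21*4 + ((5/2)*(1/14))*(-265) = 84 + (5/28)*(-265) = 84 - 1325/28 = 1027/28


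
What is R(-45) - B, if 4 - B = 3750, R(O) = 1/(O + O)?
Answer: 337139/90 ≈ 3746.0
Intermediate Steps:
R(O) = 1/(2*O)
B = -3746 (B = 4 - 1*3750 = 4 - 3750 = -3746)
R(-45) - B = (½)/(-45) - 1*(-3746) = (½)*(-1/45) + 3746 = -1/90 + 3746 = 337139/90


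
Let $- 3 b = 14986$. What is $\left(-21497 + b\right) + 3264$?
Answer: $- \frac{69685}{3} \approx -23228.0$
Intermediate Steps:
$b = - \frac{14986}{3}$ ($b = \left(- \frac{1}{3}\right) 14986 = - \frac{14986}{3} \approx -4995.3$)
$\left(-21497 + b\right) + 3264 = \left(-21497 - \frac{14986}{3}\right) + 3264 = - \frac{79477}{3} + 3264 = - \frac{69685}{3}$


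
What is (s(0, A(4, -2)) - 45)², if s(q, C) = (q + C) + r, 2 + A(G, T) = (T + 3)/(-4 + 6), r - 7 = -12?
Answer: 10609/4 ≈ 2652.3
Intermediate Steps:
r = -5 (r = 7 - 12 = -5)
A(G, T) = -½ + T/2 (A(G, T) = -2 + (T + 3)/(-4 + 6) = -2 + (3 + T)/2 = -2 + (3 + T)*(½) = -2 + (3/2 + T/2) = -½ + T/2)
s(q, C) = -5 + C + q (s(q, C) = (q + C) - 5 = (C + q) - 5 = -5 + C + q)
(s(0, A(4, -2)) - 45)² = ((-5 + (-½ + (½)*(-2)) + 0) - 45)² = ((-5 + (-½ - 1) + 0) - 45)² = ((-5 - 3/2 + 0) - 45)² = (-13/2 - 45)² = (-103/2)² = 10609/4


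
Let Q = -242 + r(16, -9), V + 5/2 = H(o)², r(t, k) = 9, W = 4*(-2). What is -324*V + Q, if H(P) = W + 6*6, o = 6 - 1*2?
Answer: -253439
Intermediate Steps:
W = -8
o = 4 (o = 6 - 2 = 4)
H(P) = 28 (H(P) = -8 + 6*6 = -8 + 36 = 28)
V = 1563/2 (V = -5/2 + 28² = -5/2 + 784 = 1563/2 ≈ 781.50)
Q = -233 (Q = -242 + 9 = -233)
-324*V + Q = -324*1563/2 - 233 = -253206 - 233 = -253439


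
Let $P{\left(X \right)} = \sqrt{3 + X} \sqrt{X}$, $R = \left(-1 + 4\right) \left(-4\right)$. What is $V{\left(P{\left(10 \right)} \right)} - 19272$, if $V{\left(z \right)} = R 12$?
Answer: $-19416$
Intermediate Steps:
$R = -12$ ($R = 3 \left(-4\right) = -12$)
$P{\left(X \right)} = \sqrt{X} \sqrt{3 + X}$
$V{\left(z \right)} = -144$ ($V{\left(z \right)} = \left(-12\right) 12 = -144$)
$V{\left(P{\left(10 \right)} \right)} - 19272 = -144 - 19272 = -19416$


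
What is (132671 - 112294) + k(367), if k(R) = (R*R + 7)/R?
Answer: 7613055/367 ≈ 20744.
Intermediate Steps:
k(R) = (7 + R²)/R (k(R) = (R² + 7)/R = (7 + R²)/R)
(132671 - 112294) + k(367) = (132671 - 112294) + (367 + 7/367) = 20377 + (367 + 7*(1/367)) = 20377 + (367 + 7/367) = 20377 + 134696/367 = 7613055/367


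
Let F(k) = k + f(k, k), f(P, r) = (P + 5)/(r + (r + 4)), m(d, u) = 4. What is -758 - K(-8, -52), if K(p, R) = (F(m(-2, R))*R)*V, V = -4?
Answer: -1746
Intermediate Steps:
f(P, r) = (5 + P)/(4 + 2*r) (f(P, r) = (5 + P)/(r + (4 + r)) = (5 + P)/(4 + 2*r))
F(k) = k + (5 + k)/(2*(2 + k))
K(p, R) = -19*R (K(p, R) = (((5 + 4 + 2*4*(2 + 4))/(2*(2 + 4)))*R)*(-4) = (((½)*(5 + 4 + 2*4*6)/6)*R)*(-4) = (((½)*(⅙)*(5 + 4 + 48))*R)*(-4) = (((½)*(⅙)*57)*R)*(-4) = (19*R/4)*(-4) = -19*R)
-758 - K(-8, -52) = -758 - (-19)*(-52) = -758 - 1*988 = -758 - 988 = -1746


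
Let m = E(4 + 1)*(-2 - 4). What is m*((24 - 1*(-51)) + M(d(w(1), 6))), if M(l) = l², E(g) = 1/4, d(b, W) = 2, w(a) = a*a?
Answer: -237/2 ≈ -118.50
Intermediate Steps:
w(a) = a²
E(g) = ¼
m = -3/2 (m = (-2 - 4)/4 = (¼)*(-6) = -3/2 ≈ -1.5000)
m*((24 - 1*(-51)) + M(d(w(1), 6))) = -3*((24 - 1*(-51)) + 2²)/2 = -3*((24 + 51) + 4)/2 = -3*(75 + 4)/2 = -3/2*79 = -237/2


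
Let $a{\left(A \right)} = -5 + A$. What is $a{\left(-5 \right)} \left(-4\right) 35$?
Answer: $1400$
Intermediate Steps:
$a{\left(-5 \right)} \left(-4\right) 35 = \left(-5 - 5\right) \left(-4\right) 35 = \left(-10\right) \left(-4\right) 35 = 40 \cdot 35 = 1400$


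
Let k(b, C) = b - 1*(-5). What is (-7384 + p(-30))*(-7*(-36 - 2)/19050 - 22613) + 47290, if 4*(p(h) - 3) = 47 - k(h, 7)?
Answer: 1586357376446/9525 ≈ 1.6655e+8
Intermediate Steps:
k(b, C) = 5 + b (k(b, C) = b + 5 = 5 + b)
p(h) = 27/2 - h/4 (p(h) = 3 + (47 - (5 + h))/4 = 3 + (47 + (-5 - h))/4 = 3 + (42 - h)/4 = 3 + (21/2 - h/4) = 27/2 - h/4)
(-7384 + p(-30))*(-7*(-36 - 2)/19050 - 22613) + 47290 = (-7384 + (27/2 - 1/4*(-30)))*(-7*(-36 - 2)/19050 - 22613) + 47290 = (-7384 + (27/2 + 15/2))*(-7*(-38)*(1/19050) - 22613) + 47290 = (-7384 + 21)*(266*(1/19050) - 22613) + 47290 = -7363*(133/9525 - 22613) + 47290 = -7363*(-215388692/9525) + 47290 = 1585906939196/9525 + 47290 = 1586357376446/9525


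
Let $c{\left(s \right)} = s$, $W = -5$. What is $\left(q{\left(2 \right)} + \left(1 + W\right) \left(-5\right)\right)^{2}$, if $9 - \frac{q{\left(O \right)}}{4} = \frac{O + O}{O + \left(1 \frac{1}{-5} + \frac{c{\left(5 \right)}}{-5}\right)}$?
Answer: $1296$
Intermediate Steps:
$q{\left(O \right)} = 36 - \frac{8 O}{- \frac{6}{5} + O}$ ($q{\left(O \right)} = 36 - 4 \frac{O + O}{O + \left(1 \frac{1}{-5} + \frac{5}{-5}\right)} = 36 - 4 \frac{2 O}{O + \left(1 \left(- \frac{1}{5}\right) + 5 \left(- \frac{1}{5}\right)\right)} = 36 - 4 \frac{2 O}{O - \frac{6}{5}} = 36 - 4 \frac{2 O}{- \frac{6}{5} + O} = 36 - \frac{8 O}{- \frac{6}{5} + O}$)
$\left(q{\left(2 \right)} + \left(1 + W\right) \left(-5\right)\right)^{2} = \left(\frac{4 \left(54 - 70\right)}{6 - 10} + \left(1 - 5\right) \left(-5\right)\right)^{2} = \left(\frac{4 \left(54 - 70\right)}{6 - 10} - -20\right)^{2} = \left(4 \frac{1}{-4} \left(-16\right) + 20\right)^{2} = \left(4 \left(- \frac{1}{4}\right) \left(-16\right) + 20\right)^{2} = \left(16 + 20\right)^{2} = 36^{2} = 1296$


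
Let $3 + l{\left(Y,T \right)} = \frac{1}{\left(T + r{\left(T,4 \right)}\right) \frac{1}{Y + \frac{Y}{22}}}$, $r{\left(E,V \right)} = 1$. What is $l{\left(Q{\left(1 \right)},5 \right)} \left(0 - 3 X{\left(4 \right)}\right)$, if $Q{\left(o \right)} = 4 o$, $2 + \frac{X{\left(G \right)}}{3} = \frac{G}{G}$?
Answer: $- \frac{228}{11} \approx -20.727$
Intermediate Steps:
$X{\left(G \right)} = -3$ ($X{\left(G \right)} = -6 + 3 \frac{G}{G} = -6 + 3 \cdot 1 = -6 + 3 = -3$)
$l{\left(Y,T \right)} = -3 + \frac{23 Y}{22 \left(1 + T\right)}$ ($l{\left(Y,T \right)} = -3 + \frac{1}{\left(T + 1\right) \frac{1}{Y + \frac{Y}{22}}} = -3 + \frac{1}{\left(1 + T\right) \frac{1}{Y + Y \frac{1}{22}}} = -3 + \frac{1}{\left(1 + T\right) \frac{1}{Y + \frac{Y}{22}}} = -3 + \frac{1}{\left(1 + T\right) \frac{1}{\frac{23}{22} Y}} = -3 + \frac{1}{\left(1 + T\right) \frac{22}{23 Y}} = -3 + \frac{1}{\frac{22}{23} \frac{1}{Y} \left(1 + T\right)} = -3 + \frac{23 Y}{22 \left(1 + T\right)}$)
$l{\left(Q{\left(1 \right)},5 \right)} \left(0 - 3 X{\left(4 \right)}\right) = \frac{-66 - 330 + 23 \cdot 4 \cdot 1}{22 \left(1 + 5\right)} \left(0 - -9\right) = \frac{-66 - 330 + 23 \cdot 4}{22 \cdot 6} \left(0 + 9\right) = \frac{1}{22} \cdot \frac{1}{6} \left(-66 - 330 + 92\right) 9 = \frac{1}{22} \cdot \frac{1}{6} \left(-304\right) 9 = \left(- \frac{76}{33}\right) 9 = - \frac{228}{11}$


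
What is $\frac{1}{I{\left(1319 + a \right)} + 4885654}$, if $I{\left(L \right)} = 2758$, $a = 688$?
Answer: $\frac{1}{4888412} \approx 2.0457 \cdot 10^{-7}$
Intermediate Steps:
$\frac{1}{I{\left(1319 + a \right)} + 4885654} = \frac{1}{2758 + 4885654} = \frac{1}{4888412}$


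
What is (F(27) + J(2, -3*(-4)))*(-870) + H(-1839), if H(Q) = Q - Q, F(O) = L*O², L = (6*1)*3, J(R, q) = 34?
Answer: -11445720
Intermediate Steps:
L = 18 (L = 6*3 = 18)
F(O) = 18*O²
H(Q) = 0
(F(27) + J(2, -3*(-4)))*(-870) + H(-1839) = (18*27² + 34)*(-870) + 0 = (18*729 + 34)*(-870) + 0 = (13122 + 34)*(-870) + 0 = 13156*(-870) + 0 = -11445720 + 0 = -11445720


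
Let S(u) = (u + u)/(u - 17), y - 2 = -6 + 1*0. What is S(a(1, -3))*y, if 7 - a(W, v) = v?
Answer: 80/7 ≈ 11.429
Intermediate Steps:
y = -4 (y = 2 + (-6 + 1*0) = 2 + (-6 + 0) = 2 - 6 = -4)
a(W, v) = 7 - v
S(u) = 2*u/(-17 + u) (S(u) = (2*u)/(-17 + u) = 2*u/(-17 + u))
S(a(1, -3))*y = (2*(7 - 1*(-3))/(-17 + (7 - 1*(-3))))*(-4) = (2*(7 + 3)/(-17 + (7 + 3)))*(-4) = (2*10/(-17 + 10))*(-4) = (2*10/(-7))*(-4) = (2*10*(-⅐))*(-4) = -20/7*(-4) = 80/7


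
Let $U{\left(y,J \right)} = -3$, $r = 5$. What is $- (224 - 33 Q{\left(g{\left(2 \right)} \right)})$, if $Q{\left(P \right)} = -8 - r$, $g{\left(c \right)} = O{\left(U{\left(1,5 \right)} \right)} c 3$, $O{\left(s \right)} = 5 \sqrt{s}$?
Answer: $-653$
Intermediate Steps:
$g{\left(c \right)} = 15 i c \sqrt{3}$ ($g{\left(c \right)} = 5 \sqrt{-3} c 3 = 5 i \sqrt{3} c 3 = 5 i c \sqrt{3} \cdot 3 = 15 i c \sqrt{3}$)
$Q{\left(P \right)} = -13$ ($Q{\left(P \right)} = -8 - 5 = -13$)
$- (224 - 33 Q{\left(g{\left(2 \right)} \right)}) = - (224 - -429) = - (224 + 429) = \left(-1\right) 653 = -653$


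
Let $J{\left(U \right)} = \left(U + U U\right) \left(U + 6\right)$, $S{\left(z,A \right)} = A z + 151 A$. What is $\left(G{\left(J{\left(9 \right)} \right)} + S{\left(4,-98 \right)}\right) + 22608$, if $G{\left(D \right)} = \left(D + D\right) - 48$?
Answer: $10070$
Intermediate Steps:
$S{\left(z,A \right)} = 151 A + A z$
$J{\left(U \right)} = \left(6 + U\right) \left(U + U^{2}\right)$ ($J{\left(U \right)} = \left(U + U^{2}\right) \left(6 + U\right) = \left(6 + U\right) \left(U + U^{2}\right)$)
$G{\left(D \right)} = -48 + 2 D$ ($G{\left(D \right)} = 2 D - 48 = -48 + 2 D$)
$\left(G{\left(J{\left(9 \right)} \right)} + S{\left(4,-98 \right)}\right) + 22608 = \left(\left(-48 + 2 \cdot 9 \left(6 + 9^{2} + 7 \cdot 9\right)\right) - 98 \left(151 + 4\right)\right) + 22608 = \left(\left(-48 + 2 \cdot 9 \left(6 + 81 + 63\right)\right) - 15190\right) + 22608 = \left(\left(-48 + 2 \cdot 9 \cdot 150\right) - 15190\right) + 22608 = \left(\left(-48 + 2 \cdot 1350\right) - 15190\right) + 22608 = \left(\left(-48 + 2700\right) - 15190\right) + 22608 = \left(2652 - 15190\right) + 22608 = -12538 + 22608 = 10070$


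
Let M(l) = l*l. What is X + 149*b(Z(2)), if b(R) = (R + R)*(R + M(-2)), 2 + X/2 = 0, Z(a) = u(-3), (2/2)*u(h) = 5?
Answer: 13406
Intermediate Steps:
u(h) = 5
M(l) = l**2
Z(a) = 5
X = -4 (X = -4 + 2*0 = -4 + 0 = -4)
b(R) = 2*R*(4 + R) (b(R) = (R + R)*(R + (-2)**2) = (2*R)*(R + 4) = (2*R)*(4 + R) = 2*R*(4 + R))
X + 149*b(Z(2)) = -4 + 149*(2*5*(4 + 5)) = -4 + 149*(2*5*9) = -4 + 149*90 = -4 + 13410 = 13406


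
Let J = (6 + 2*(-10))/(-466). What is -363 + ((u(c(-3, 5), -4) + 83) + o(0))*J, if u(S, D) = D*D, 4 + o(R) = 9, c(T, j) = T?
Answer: -83851/233 ≈ -359.88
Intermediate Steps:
o(R) = 5 (o(R) = -4 + 9 = 5)
u(S, D) = D²
J = 7/233 (J = (6 - 20)*(-1/466) = -14*(-1/466) = 7/233 ≈ 0.030043)
-363 + ((u(c(-3, 5), -4) + 83) + o(0))*J = -363 + (((-4)² + 83) + 5)*(7/233) = -363 + ((16 + 83) + 5)*(7/233) = -363 + (99 + 5)*(7/233) = -363 + 104*(7/233) = -363 + 728/233 = -83851/233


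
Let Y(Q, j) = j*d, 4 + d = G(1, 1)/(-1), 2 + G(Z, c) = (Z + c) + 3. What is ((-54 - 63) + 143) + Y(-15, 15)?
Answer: -79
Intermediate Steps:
G(Z, c) = 1 + Z + c (G(Z, c) = -2 + ((Z + c) + 3) = -2 + (3 + Z + c) = 1 + Z + c)
d = -7 (d = -4 + (1 + 1 + 1)/(-1) = -4 + 3*(-1) = -4 - 3 = -7)
Y(Q, j) = -7*j (Y(Q, j) = j*(-7) = -7*j)
((-54 - 63) + 143) + Y(-15, 15) = ((-54 - 63) + 143) - 7*15 = (-117 + 143) - 105 = 26 - 105 = -79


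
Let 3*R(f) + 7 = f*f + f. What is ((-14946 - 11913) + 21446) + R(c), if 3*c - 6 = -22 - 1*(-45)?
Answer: -145286/27 ≈ -5381.0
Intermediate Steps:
c = 29/3 (c = 2 + (-22 - 1*(-45))/3 = 2 + (-22 + 45)/3 = 2 + (1/3)*23 = 2 + 23/3 = 29/3 ≈ 9.6667)
R(f) = -7/3 + f/3 + f**2/3 (R(f) = -7/3 + (f*f + f)/3 = -7/3 + (f**2 + f)/3 = -7/3 + (f + f**2)/3 = -7/3 + (f/3 + f**2/3) = -7/3 + f/3 + f**2/3)
((-14946 - 11913) + 21446) + R(c) = ((-14946 - 11913) + 21446) + (-7/3 + (1/3)*(29/3) + (29/3)**2/3) = (-26859 + 21446) + (-7/3 + 29/9 + (1/3)*(841/9)) = -5413 + (-7/3 + 29/9 + 841/27) = -5413 + 865/27 = -145286/27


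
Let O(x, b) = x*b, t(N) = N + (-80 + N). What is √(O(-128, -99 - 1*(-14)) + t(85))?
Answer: √10970 ≈ 104.74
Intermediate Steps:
t(N) = -80 + 2*N
O(x, b) = b*x
√(O(-128, -99 - 1*(-14)) + t(85)) = √((-99 - 1*(-14))*(-128) + (-80 + 2*85)) = √((-99 + 14)*(-128) + (-80 + 170)) = √(-85*(-128) + 90) = √(10880 + 90) = √10970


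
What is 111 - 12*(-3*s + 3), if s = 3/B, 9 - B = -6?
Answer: 411/5 ≈ 82.200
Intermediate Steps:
B = 15 (B = 9 - 1*(-6) = 9 + 6 = 15)
s = ⅕ (s = 3/15 = 3*(1/15) = ⅕ ≈ 0.20000)
111 - 12*(-3*s + 3) = 111 - 12*(-3*⅕ + 3) = 111 - 12*(-⅗ + 3) = 111 - 12*12/5 = 111 - 144/5 = 411/5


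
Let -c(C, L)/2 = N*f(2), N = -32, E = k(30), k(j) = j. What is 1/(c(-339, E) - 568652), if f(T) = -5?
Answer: -1/568972 ≈ -1.7576e-6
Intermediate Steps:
E = 30
c(C, L) = -320 (c(C, L) = -(-64)*(-5) = -2*160 = -320)
1/(c(-339, E) - 568652) = 1/(-320 - 568652) = 1/(-568972) = -1/568972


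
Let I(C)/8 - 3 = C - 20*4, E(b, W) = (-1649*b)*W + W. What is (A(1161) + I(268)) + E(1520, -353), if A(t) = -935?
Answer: 884787680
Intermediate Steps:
E(b, W) = W - 1649*W*b (E(b, W) = -1649*W*b + W = W - 1649*W*b)
I(C) = -616 + 8*C (I(C) = 24 + 8*(C - 20*4) = 24 + 8*(C - 80) = 24 + 8*(-80 + C) = 24 + (-640 + 8*C) = -616 + 8*C)
(A(1161) + I(268)) + E(1520, -353) = (-935 + (-616 + 8*268)) - 353*(1 - 1649*1520) = (-935 + (-616 + 2144)) - 353*(1 - 2506480) = (-935 + 1528) - 353*(-2506479) = 593 + 884787087 = 884787680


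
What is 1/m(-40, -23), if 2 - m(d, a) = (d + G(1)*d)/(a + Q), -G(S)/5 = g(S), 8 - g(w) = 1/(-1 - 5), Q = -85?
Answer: 81/1357 ≈ 0.059690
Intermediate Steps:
g(w) = 49/6 (g(w) = 8 - 1/(-1 - 5) = 8 - 1/(-6) = 8 - 1*(-⅙) = 8 + ⅙ = 49/6)
G(S) = -245/6 (G(S) = -5*49/6 = -245/6)
m(d, a) = 2 + 239*d/(6*(-85 + a)) (m(d, a) = 2 - (d - 245*d/6)/(a - 85) = 2 - (-239*d/6)/(-85 + a) = 2 - (-239)*d/(6*(-85 + a)) = 2 + 239*d/(6*(-85 + a)))
1/m(-40, -23) = 1/((-1020 + 12*(-23) + 239*(-40))/(6*(-85 - 23))) = 1/((⅙)*(-1020 - 276 - 9560)/(-108)) = 1/((⅙)*(-1/108)*(-10856)) = 1/(1357/81) = 81/1357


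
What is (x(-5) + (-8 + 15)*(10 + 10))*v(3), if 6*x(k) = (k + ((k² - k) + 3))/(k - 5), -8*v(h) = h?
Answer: -2093/40 ≈ -52.325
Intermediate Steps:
v(h) = -h/8
x(k) = (3 + k²)/(6*(-5 + k)) (x(k) = ((k + ((k² - k) + 3))/(k - 5))/6 = ((k + (3 + k² - k))/(-5 + k))/6 = ((3 + k²)/(-5 + k))/6 = (3 + k²)/(6*(-5 + k)))
(x(-5) + (-8 + 15)*(10 + 10))*v(3) = ((3 + (-5)²)/(6*(-5 - 5)) + (-8 + 15)*(10 + 10))*(-⅛*3) = ((⅙)*(3 + 25)/(-10) + 7*20)*(-3/8) = ((⅙)*(-⅒)*28 + 140)*(-3/8) = (-7/15 + 140)*(-3/8) = (2093/15)*(-3/8) = -2093/40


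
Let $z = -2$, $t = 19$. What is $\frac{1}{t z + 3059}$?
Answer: $\frac{1}{3021} \approx 0.00033102$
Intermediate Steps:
$\frac{1}{t z + 3059} = \frac{1}{19 \left(-2\right) + 3059} = \frac{1}{-38 + 3059} = \frac{1}{3021}$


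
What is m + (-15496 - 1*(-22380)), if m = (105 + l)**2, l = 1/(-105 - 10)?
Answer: 236822376/13225 ≈ 17907.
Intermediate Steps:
l = -1/115 (l = 1/(-115) = -1/115 ≈ -0.0086956)
m = 145781476/13225 (m = (105 - 1/115)**2 = (12074/115)**2 = 145781476/13225 ≈ 11023.)
m + (-15496 - 1*(-22380)) = 145781476/13225 + (-15496 - 1*(-22380)) = 145781476/13225 + (-15496 + 22380) = 145781476/13225 + 6884 = 236822376/13225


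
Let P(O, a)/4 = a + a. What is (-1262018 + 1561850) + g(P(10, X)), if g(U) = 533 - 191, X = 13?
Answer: 300174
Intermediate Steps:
P(O, a) = 8*a (P(O, a) = 4*(a + a) = 4*(2*a) = 8*a)
g(U) = 342
(-1262018 + 1561850) + g(P(10, X)) = (-1262018 + 1561850) + 342 = 299832 + 342 = 300174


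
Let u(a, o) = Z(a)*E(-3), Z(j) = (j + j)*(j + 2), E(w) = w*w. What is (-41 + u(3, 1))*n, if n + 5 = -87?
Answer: -21068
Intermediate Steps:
n = -92 (n = -5 - 87 = -92)
E(w) = w**2
Z(j) = 2*j*(2 + j) (Z(j) = (2*j)*(2 + j) = 2*j*(2 + j))
u(a, o) = 18*a*(2 + a) (u(a, o) = (2*a*(2 + a))*(-3)**2 = (2*a*(2 + a))*9 = 18*a*(2 + a))
(-41 + u(3, 1))*n = (-41 + 18*3*(2 + 3))*(-92) = (-41 + 18*3*5)*(-92) = (-41 + 270)*(-92) = 229*(-92) = -21068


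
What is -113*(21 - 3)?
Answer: -2034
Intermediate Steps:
-113*(21 - 3) = -113*18 = -2034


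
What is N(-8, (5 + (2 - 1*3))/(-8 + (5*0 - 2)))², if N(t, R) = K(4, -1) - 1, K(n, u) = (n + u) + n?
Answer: 36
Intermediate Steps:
K(n, u) = u + 2*n
N(t, R) = 6 (N(t, R) = (-1 + 2*4) - 1 = (-1 + 8) - 1 = 7 - 1 = 6)
N(-8, (5 + (2 - 1*3))/(-8 + (5*0 - 2)))² = 6² = 36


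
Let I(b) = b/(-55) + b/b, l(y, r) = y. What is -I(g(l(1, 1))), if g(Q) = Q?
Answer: -54/55 ≈ -0.98182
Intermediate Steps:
I(b) = 1 - b/55 (I(b) = b*(-1/55) + 1 = -b/55 + 1 = 1 - b/55)
-I(g(l(1, 1))) = -(1 - 1/55*1) = -(1 - 1/55) = -1*54/55 = -54/55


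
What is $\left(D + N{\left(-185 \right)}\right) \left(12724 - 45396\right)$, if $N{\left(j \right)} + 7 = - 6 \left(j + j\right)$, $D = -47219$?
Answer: $1470436032$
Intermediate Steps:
$N{\left(j \right)} = -7 - 12 j$ ($N{\left(j \right)} = -7 - 6 \left(j + j\right) = -7 - 6 \cdot 2 j = -7 - 12 j$)
$\left(D + N{\left(-185 \right)}\right) \left(12724 - 45396\right) = \left(-47219 - -2213\right) \left(12724 - 45396\right) = \left(-47219 + \left(-7 + 2220\right)\right) \left(-32672\right) = \left(-47219 + 2213\right) \left(-32672\right) = \left(-45006\right) \left(-32672\right) = 1470436032$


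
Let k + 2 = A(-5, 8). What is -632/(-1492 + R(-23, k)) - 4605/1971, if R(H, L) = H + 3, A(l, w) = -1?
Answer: -26468/13797 ≈ -1.9184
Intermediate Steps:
k = -3 (k = -2 - 1 = -3)
R(H, L) = 3 + H
-632/(-1492 + R(-23, k)) - 4605/1971 = -632/(-1492 + (3 - 23)) - 4605/1971 = -632/(-1492 - 20) - 4605*1/1971 = -632/(-1512) - 1535/657 = -632*(-1/1512) - 1535/657 = 79/189 - 1535/657 = -26468/13797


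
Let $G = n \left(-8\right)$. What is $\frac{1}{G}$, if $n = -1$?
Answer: $\frac{1}{8} \approx 0.125$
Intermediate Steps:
$G = 8$ ($G = \left(-1\right) \left(-8\right) = 8$)
$\frac{1}{G} = \frac{1}{8}$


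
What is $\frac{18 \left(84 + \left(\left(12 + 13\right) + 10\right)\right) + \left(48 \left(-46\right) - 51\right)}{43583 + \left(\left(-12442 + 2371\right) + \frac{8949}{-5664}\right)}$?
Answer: $- \frac{220896}{63267673} \approx -0.0034915$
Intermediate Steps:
$\frac{18 \left(84 + \left(\left(12 + 13\right) + 10\right)\right) + \left(48 \left(-46\right) - 51\right)}{43583 + \left(\left(-12442 + 2371\right) + \frac{8949}{-5664}\right)} = \frac{18 \left(84 + \left(25 + 10\right)\right) - 2259}{43583 + \left(-10071 + 8949 \left(- \frac{1}{5664}\right)\right)} = \frac{18 \left(84 + 35\right) - 2259}{43583 - \frac{19017031}{1888}} = \frac{18 \cdot 119 - 2259}{43583 - \frac{19017031}{1888}} = \frac{2142 - 2259}{\frac{63267673}{1888}} = \left(-117\right) \frac{1888}{63267673} = - \frac{220896}{63267673}$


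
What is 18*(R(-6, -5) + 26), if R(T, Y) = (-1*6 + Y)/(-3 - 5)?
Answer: 1971/4 ≈ 492.75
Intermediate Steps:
R(T, Y) = ¾ - Y/8 (R(T, Y) = (-6 + Y)/(-8) = (-6 + Y)*(-⅛) = ¾ - Y/8)
18*(R(-6, -5) + 26) = 18*((¾ - ⅛*(-5)) + 26) = 18*((¾ + 5/8) + 26) = 18*(11/8 + 26) = 18*(219/8) = 1971/4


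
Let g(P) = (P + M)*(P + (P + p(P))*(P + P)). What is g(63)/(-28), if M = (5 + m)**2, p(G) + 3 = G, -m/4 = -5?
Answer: -382356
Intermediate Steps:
m = 20 (m = -4*(-5) = 20)
p(G) = -3 + G
M = 625 (M = (5 + 20)**2 = 25**2 = 625)
g(P) = (625 + P)*(P + 2*P*(-3 + 2*P)) (g(P) = (P + 625)*(P + (P + (-3 + P))*(P + P)) = (625 + P)*(P + (-3 + 2*P)*(2*P)) = (625 + P)*(P + 2*P*(-3 + 2*P)))
g(63)/(-28) = (63*(-3125 + 4*63**2 + 2495*63))/(-28) = (63*(-3125 + 4*3969 + 157185))*(-1/28) = (63*(-3125 + 15876 + 157185))*(-1/28) = (63*169936)*(-1/28) = 10705968*(-1/28) = -382356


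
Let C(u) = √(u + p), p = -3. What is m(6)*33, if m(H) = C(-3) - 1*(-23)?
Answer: 759 + 33*I*√6 ≈ 759.0 + 80.833*I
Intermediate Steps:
C(u) = √(-3 + u) (C(u) = √(u - 3) = √(-3 + u))
m(H) = 23 + I*√6 (m(H) = √(-3 - 3) - 1*(-23) = √(-6) + 23 = I*√6 + 23 = 23 + I*√6)
m(6)*33 = (23 + I*√6)*33 = 759 + 33*I*√6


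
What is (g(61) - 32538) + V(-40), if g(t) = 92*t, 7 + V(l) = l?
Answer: -26973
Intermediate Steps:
V(l) = -7 + l
(g(61) - 32538) + V(-40) = (92*61 - 32538) + (-7 - 40) = (5612 - 32538) - 47 = -26926 - 47 = -26973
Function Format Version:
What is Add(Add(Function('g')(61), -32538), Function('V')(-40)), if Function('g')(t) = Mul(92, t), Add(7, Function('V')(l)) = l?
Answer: -26973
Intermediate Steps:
Function('V')(l) = Add(-7, l)
Add(Add(Function('g')(61), -32538), Function('V')(-40)) = Add(Add(Mul(92, 61), -32538), Add(-7, -40)) = Add(Add(5612, -32538), -47) = Add(-26926, -47) = -26973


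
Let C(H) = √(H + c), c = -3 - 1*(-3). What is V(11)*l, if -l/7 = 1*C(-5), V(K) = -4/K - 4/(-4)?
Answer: -49*I*√5/11 ≈ -9.9607*I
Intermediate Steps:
c = 0 (c = -3 + 3 = 0)
V(K) = 1 - 4/K (V(K) = -4/K - 4*(-¼) = -4/K + 1 = 1 - 4/K)
C(H) = √H (C(H) = √(H + 0) = √H)
l = -7*I*√5 (l = -7*√(-5) = -7*I*√5 ≈ -15.652*I)
V(11)*l = ((-4 + 11)/11)*(-7*I*√5) = ((1/11)*7)*(-7*I*√5) = 7*(-7*I*√5)/11 = -49*I*√5/11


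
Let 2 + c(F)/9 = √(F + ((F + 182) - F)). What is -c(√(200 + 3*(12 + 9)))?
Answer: 18 - 9*√(182 + √263) ≈ -108.71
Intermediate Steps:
c(F) = -18 + 9*√(182 + F) (c(F) = -18 + 9*√(F + ((F + 182) - F)) = -18 + 9*√(F + ((182 + F) - F)) = -18 + 9*√(F + 182) = -18 + 9*√(182 + F))
-c(√(200 + 3*(12 + 9))) = -(-18 + 9*√(182 + √(200 + 3*(12 + 9)))) = -(-18 + 9*√(182 + √(200 + 3*21))) = -(-18 + 9*√(182 + √(200 + 63))) = -(-18 + 9*√(182 + √263)) = 18 - 9*√(182 + √263)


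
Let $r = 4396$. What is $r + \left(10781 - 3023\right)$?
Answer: $12154$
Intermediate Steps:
$r + \left(10781 - 3023\right) = 4396 + \left(10781 - 3023\right) = 4396 + 7758 = 12154$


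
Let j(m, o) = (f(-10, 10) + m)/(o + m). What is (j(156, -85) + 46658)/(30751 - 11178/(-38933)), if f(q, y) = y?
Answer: 128980512772/85004030131 ≈ 1.5173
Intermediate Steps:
j(m, o) = (10 + m)/(m + o) (j(m, o) = (10 + m)/(o + m) = (10 + m)/(m + o))
(j(156, -85) + 46658)/(30751 - 11178/(-38933)) = ((10 + 156)/(156 - 85) + 46658)/(30751 - 11178/(-38933)) = (166/71 + 46658)/(30751 - 11178*(-1/38933)) = ((1/71)*166 + 46658)/(30751 + 11178/38933) = (166/71 + 46658)/(1197239861/38933) = (3312884/71)*(38933/1197239861) = 128980512772/85004030131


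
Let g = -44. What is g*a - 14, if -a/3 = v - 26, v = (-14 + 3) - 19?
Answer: -7406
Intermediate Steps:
v = -30 (v = -11 - 19 = -30)
a = 168 (a = -3*(-30 - 26) = -3*(-56) = 168)
g*a - 14 = -44*168 - 14 = -7392 - 14 = -7406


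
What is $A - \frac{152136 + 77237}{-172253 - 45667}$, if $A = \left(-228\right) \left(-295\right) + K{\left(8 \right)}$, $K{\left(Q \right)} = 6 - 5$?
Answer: $\frac{14657746493}{217920} \approx 67262.0$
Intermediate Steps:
$K{\left(Q \right)} = 1$
$A = 67261$ ($A = \left(-228\right) \left(-295\right) + 1 = 67260 + 1 = 67261$)
$A - \frac{152136 + 77237}{-172253 - 45667} = 67261 - \frac{152136 + 77237}{-172253 - 45667} = 67261 - \frac{229373}{-217920} = 67261 - 229373 \left(- \frac{1}{217920}\right) = 67261 - - \frac{229373}{217920} = 67261 + \frac{229373}{217920} = \frac{14657746493}{217920}$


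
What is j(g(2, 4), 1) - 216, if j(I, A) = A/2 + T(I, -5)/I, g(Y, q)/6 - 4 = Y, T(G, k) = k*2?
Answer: -1942/9 ≈ -215.78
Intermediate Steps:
T(G, k) = 2*k
g(Y, q) = 24 + 6*Y
j(I, A) = A/2 - 10/I (j(I, A) = A/2 + (2*(-5))/I = A*(½) - 10/I = A/2 - 10/I)
j(g(2, 4), 1) - 216 = ((½)*1 - 10/(24 + 6*2)) - 216 = (½ - 10/(24 + 12)) - 216 = (½ - 10/36) - 216 = (½ - 10*1/36) - 216 = (½ - 5/18) - 216 = 2/9 - 216 = -1942/9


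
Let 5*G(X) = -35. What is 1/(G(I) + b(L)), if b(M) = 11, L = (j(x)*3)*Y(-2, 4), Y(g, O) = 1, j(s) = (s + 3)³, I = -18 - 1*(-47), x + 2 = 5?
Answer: ¼ ≈ 0.25000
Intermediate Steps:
x = 3 (x = -2 + 5 = 3)
I = 29 (I = -18 + 47 = 29)
j(s) = (3 + s)³
G(X) = -7 (G(X) = (⅕)*(-35) = -7)
L = 648 (L = ((3 + 3)³*3)*1 = (6³*3)*1 = (216*3)*1 = 648*1 = 648)
1/(G(I) + b(L)) = 1/(-7 + 11) = 1/4 = ¼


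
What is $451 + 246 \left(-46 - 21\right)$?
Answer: $-16031$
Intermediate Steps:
$451 + 246 \left(-46 - 21\right) = 451 + 246 \left(-67\right) = 451 - 16482 = -16031$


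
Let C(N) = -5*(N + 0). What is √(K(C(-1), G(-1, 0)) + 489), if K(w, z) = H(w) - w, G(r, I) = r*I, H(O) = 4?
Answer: 2*√122 ≈ 22.091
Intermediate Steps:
G(r, I) = I*r
C(N) = -5*N
K(w, z) = 4 - w
√(K(C(-1), G(-1, 0)) + 489) = √((4 - (-5)*(-1)) + 489) = √((4 - 1*5) + 489) = √((4 - 5) + 489) = √(-1 + 489) = √488 = 2*√122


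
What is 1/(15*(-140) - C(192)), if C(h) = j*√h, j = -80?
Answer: -7/10604 - 8*√3/39765 ≈ -0.0010086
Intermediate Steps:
C(h) = -80*√h
1/(15*(-140) - C(192)) = 1/(15*(-140) - (-80)*√192) = 1/(-2100 - (-80)*8*√3) = 1/(-2100 - (-640)*√3) = 1/(-2100 + 640*√3)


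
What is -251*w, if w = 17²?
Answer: -72539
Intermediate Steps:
w = 289
-251*w = -251*289 = -72539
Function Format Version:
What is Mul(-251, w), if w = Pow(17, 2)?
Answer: -72539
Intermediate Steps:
w = 289
Mul(-251, w) = Mul(-251, 289) = -72539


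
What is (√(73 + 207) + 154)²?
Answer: 23996 + 616*√70 ≈ 29150.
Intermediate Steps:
(√(73 + 207) + 154)² = (√280 + 154)² = (2*√70 + 154)² = (154 + 2*√70)²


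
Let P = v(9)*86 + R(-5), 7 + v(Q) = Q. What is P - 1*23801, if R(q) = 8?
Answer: -23621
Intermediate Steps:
v(Q) = -7 + Q
P = 180 (P = (-7 + 9)*86 + 8 = 2*86 + 8 = 172 + 8 = 180)
P - 1*23801 = 180 - 1*23801 = 180 - 23801 = -23621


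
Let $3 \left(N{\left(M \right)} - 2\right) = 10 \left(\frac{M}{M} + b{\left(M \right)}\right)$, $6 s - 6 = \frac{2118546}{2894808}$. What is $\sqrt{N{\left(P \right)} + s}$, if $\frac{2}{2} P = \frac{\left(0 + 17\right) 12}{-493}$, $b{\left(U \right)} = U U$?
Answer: $\frac{\sqrt{12379045533084930}}{41974716} \approx 2.6507$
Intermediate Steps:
$s = \frac{1082633}{964936}$ ($s = 1 + \frac{2118546 \cdot \frac{1}{2894808}}{6} = 1 + \frac{1}{6} \cdot \frac{353091}{482468} = 1 + \frac{117697}{964936} = \frac{1082633}{964936} \approx 1.122$)
$b{\left(U \right)} = U^{2}$
$P = - \frac{12}{29}$ ($P = \frac{\left(0 + 17\right) 12}{-493} = 17 \cdot 12 \left(- \frac{1}{493}\right) = 204 \left(- \frac{1}{493}\right) = - \frac{12}{29} \approx -0.41379$)
$N{\left(M \right)} = \frac{16}{3} + \frac{10 M^{2}}{3}$ ($N{\left(M \right)} = 2 + \frac{10 \left(\frac{M}{M} + M^{2}\right)}{3} = 2 + \frac{10 \left(1 + M^{2}\right)}{3} = 2 + \frac{10 + 10 M^{2}}{3} = 2 + \left(\frac{10}{3} + \frac{10 M^{2}}{3}\right) = \frac{16}{3} + \frac{10 M^{2}}{3}$)
$\sqrt{N{\left(P \right)} + s} = \sqrt{\left(\frac{16}{3} + \frac{10 \left(- \frac{12}{29}\right)^{2}}{3}\right) + \frac{1082633}{964936}} = \sqrt{\left(\frac{16}{3} + \frac{10}{3} \cdot \frac{144}{841}\right) + \frac{1082633}{964936}} = \sqrt{\left(\frac{16}{3} + \frac{480}{841}\right) + \frac{1082633}{964936}} = \sqrt{\frac{14896}{2523} + \frac{1082633}{964936}} = \sqrt{\frac{17105169715}{2434533528}} = \frac{\sqrt{12379045533084930}}{41974716}$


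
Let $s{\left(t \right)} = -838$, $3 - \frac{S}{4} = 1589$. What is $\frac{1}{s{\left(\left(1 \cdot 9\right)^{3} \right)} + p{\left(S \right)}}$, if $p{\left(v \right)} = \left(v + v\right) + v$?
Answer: $- \frac{1}{19870} \approx -5.0327 \cdot 10^{-5}$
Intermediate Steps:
$S = -6344$ ($S = 12 - 6356 = -6344$)
$p{\left(v \right)} = 3 v$ ($p{\left(v \right)} = 2 v + v = 3 v$)
$\frac{1}{s{\left(\left(1 \cdot 9\right)^{3} \right)} + p{\left(S \right)}} = \frac{1}{-838 + 3 \left(-6344\right)} = \frac{1}{-838 - 19032} = \frac{1}{-19870} = - \frac{1}{19870}$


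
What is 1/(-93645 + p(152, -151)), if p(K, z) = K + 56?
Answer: -1/93437 ≈ -1.0702e-5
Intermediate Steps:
p(K, z) = 56 + K
1/(-93645 + p(152, -151)) = 1/(-93645 + (56 + 152)) = 1/(-93645 + 208) = 1/(-93437) = -1/93437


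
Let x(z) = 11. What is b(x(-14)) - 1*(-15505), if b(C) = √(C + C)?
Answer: 15505 + √22 ≈ 15510.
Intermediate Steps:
b(C) = √2*√C (b(C) = √(2*C) = √2*√C)
b(x(-14)) - 1*(-15505) = √2*√11 - 1*(-15505) = √22 + 15505 = 15505 + √22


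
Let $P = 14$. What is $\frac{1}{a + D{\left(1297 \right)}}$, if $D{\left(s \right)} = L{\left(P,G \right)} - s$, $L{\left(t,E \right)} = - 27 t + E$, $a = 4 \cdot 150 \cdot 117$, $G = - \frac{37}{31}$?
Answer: $\frac{31}{2124238} \approx 1.4593 \cdot 10^{-5}$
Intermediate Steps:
$G = - \frac{37}{31}$ ($G = \left(-37\right) \frac{1}{31} = - \frac{37}{31} \approx -1.1935$)
$a = 70200$ ($a = 600 \cdot 117 = 70200$)
$L{\left(t,E \right)} = E - 27 t$
$D{\left(s \right)} = - \frac{11755}{31} - s$ ($D{\left(s \right)} = \left(- \frac{37}{31} - 378\right) - s = - \frac{11755}{31} - s$)
$\frac{1}{a + D{\left(1297 \right)}} = \frac{1}{70200 - \frac{51962}{31}} = \frac{1}{\frac{2124238}{31}} = \frac{31}{2124238}$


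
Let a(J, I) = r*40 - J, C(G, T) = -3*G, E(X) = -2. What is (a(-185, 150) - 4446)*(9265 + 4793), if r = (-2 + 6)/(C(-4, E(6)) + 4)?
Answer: -59760558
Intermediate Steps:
r = ¼ (r = (-2 + 6)/(-3*(-4) + 4) = 4/(12 + 4) = 4/16 = 4*(1/16) = ¼ ≈ 0.25000)
a(J, I) = 10 - J (a(J, I) = (¼)*40 - J = 10 - J)
(a(-185, 150) - 4446)*(9265 + 4793) = ((10 - 1*(-185)) - 4446)*(9265 + 4793) = ((10 + 185) - 4446)*14058 = (195 - 4446)*14058 = -4251*14058 = -59760558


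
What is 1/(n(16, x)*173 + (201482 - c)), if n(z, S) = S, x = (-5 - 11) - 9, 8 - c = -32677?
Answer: 1/164472 ≈ 6.0801e-6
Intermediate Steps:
c = 32685 (c = 8 - 1*(-32677) = 8 + 32677 = 32685)
x = -25 (x = -16 - 9 = -25)
1/(n(16, x)*173 + (201482 - c)) = 1/(-25*173 + (201482 - 1*32685)) = 1/(-4325 + (201482 - 32685)) = 1/(-4325 + 168797) = 1/164472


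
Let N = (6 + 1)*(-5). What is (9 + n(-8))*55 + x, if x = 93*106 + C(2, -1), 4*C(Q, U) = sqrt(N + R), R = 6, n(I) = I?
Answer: 9913 + I*sqrt(29)/4 ≈ 9913.0 + 1.3463*I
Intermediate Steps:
N = -35 (N = 7*(-5) = -35)
C(Q, U) = I*sqrt(29)/4 (C(Q, U) = sqrt(-35 + 6)/4 = sqrt(-29)/4 = (I*sqrt(29))/4 = I*sqrt(29)/4)
x = 9858 + I*sqrt(29)/4 (x = 93*106 + I*sqrt(29)/4 = 9858 + I*sqrt(29)/4 ≈ 9858.0 + 1.3463*I)
(9 + n(-8))*55 + x = (9 - 8)*55 + (9858 + I*sqrt(29)/4) = 1*55 + (9858 + I*sqrt(29)/4) = 55 + (9858 + I*sqrt(29)/4) = 9913 + I*sqrt(29)/4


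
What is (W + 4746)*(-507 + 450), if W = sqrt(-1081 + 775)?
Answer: -270522 - 171*I*sqrt(34) ≈ -2.7052e+5 - 997.09*I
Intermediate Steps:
W = 3*I*sqrt(34) (W = sqrt(-306) = 3*I*sqrt(34) ≈ 17.493*I)
(W + 4746)*(-507 + 450) = (3*I*sqrt(34) + 4746)*(-507 + 450) = (4746 + 3*I*sqrt(34))*(-57) = -270522 - 171*I*sqrt(34)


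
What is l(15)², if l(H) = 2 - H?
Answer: 169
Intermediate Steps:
l(15)² = (2 - 1*15)² = (2 - 15)² = (-13)² = 169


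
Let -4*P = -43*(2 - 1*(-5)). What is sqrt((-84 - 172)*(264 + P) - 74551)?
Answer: I*sqrt(161399) ≈ 401.75*I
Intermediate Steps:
P = 301/4 (P = -(-43)*(2 - 1*(-5))/4 = -(-43)*(2 + 5)/4 = -(-43)*7/4 = -1/4*(-301) = 301/4 ≈ 75.250)
sqrt((-84 - 172)*(264 + P) - 74551) = sqrt((-84 - 172)*(264 + 301/4) - 74551) = sqrt(-256*1357/4 - 74551) = sqrt(-86848 - 74551) = sqrt(-161399) = I*sqrt(161399)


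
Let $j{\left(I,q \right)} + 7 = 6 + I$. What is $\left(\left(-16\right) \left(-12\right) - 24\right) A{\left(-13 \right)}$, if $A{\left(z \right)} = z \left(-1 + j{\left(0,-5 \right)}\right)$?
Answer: $4368$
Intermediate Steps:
$j{\left(I,q \right)} = -1 + I$ ($j{\left(I,q \right)} = -7 + \left(6 + I\right) = -1 + I$)
$A{\left(z \right)} = - 2 z$ ($A{\left(z \right)} = z \left(-1 + \left(-1 + 0\right)\right) = z \left(-1 - 1\right) = z \left(-2\right) = - 2 z$)
$\left(\left(-16\right) \left(-12\right) - 24\right) A{\left(-13 \right)} = \left(\left(-16\right) \left(-12\right) - 24\right) \left(\left(-2\right) \left(-13\right)\right) = \left(192 - 24\right) 26 = 168 \cdot 26 = 4368$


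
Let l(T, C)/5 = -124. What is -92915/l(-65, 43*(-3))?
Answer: 18583/124 ≈ 149.86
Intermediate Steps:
l(T, C) = -620 (l(T, C) = 5*(-124) = -620)
-92915/l(-65, 43*(-3)) = -92915/(-620) = -92915*(-1/620) = 18583/124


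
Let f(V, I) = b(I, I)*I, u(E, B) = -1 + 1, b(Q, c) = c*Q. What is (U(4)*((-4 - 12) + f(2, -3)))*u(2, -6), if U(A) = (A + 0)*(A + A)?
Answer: 0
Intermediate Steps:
b(Q, c) = Q*c
u(E, B) = 0
f(V, I) = I³ (f(V, I) = (I*I)*I = I²*I = I³)
U(A) = 2*A² (U(A) = A*(2*A) = 2*A²)
(U(4)*((-4 - 12) + f(2, -3)))*u(2, -6) = ((2*4²)*((-4 - 12) + (-3)³))*0 = ((2*16)*(-16 - 27))*0 = (32*(-43))*0 = -1376*0 = 0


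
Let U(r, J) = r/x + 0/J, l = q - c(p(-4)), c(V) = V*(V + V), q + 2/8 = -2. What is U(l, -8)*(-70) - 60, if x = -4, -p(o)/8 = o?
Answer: -287515/8 ≈ -35939.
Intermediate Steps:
p(o) = -8*o
q = -9/4 (q = -¼ - 2 = -9/4 ≈ -2.2500)
c(V) = 2*V² (c(V) = V*(2*V) = 2*V²)
l = -8201/4 (l = -9/4 - 2*(-8*(-4))² = -9/4 - 2*32² = -9/4 - 2*1024 = -9/4 - 1*2048 = -9/4 - 2048 = -8201/4 ≈ -2050.3)
U(r, J) = -r/4 (U(r, J) = r/(-4) + 0/J = r*(-¼) + 0 = -r/4 + 0 = -r/4)
U(l, -8)*(-70) - 60 = -¼*(-8201/4)*(-70) - 60 = (8201/16)*(-70) - 60 = -287035/8 - 60 = -287515/8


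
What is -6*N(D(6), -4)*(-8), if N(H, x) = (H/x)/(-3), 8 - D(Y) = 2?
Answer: 24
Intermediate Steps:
D(Y) = 6 (D(Y) = 8 - 1*2 = 8 - 2 = 6)
N(H, x) = -H/(3*x) (N(H, x) = (H/x)*(-⅓) = -H/(3*x))
-6*N(D(6), -4)*(-8) = -(-2)*6/(-4)*(-8) = -(-2)*6*(-1)/4*(-8) = -6*½*(-8) = -3*(-8) = 24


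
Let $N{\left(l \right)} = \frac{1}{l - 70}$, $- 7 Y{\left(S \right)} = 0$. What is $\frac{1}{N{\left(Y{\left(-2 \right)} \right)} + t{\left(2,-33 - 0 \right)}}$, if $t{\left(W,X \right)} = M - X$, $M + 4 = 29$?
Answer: $\frac{70}{4059} \approx 0.017246$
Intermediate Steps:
$M = 25$ ($M = -4 + 29 = 25$)
$t{\left(W,X \right)} = 25 - X$
$Y{\left(S \right)} = 0$ ($Y{\left(S \right)} = \left(- \frac{1}{7}\right) 0 = 0$)
$N{\left(l \right)} = \frac{1}{-70 + l}$
$\frac{1}{N{\left(Y{\left(-2 \right)} \right)} + t{\left(2,-33 - 0 \right)}} = \frac{1}{\frac{1}{-70 + 0} + \left(25 - \left(-33 - 0\right)\right)} = \frac{1}{\frac{1}{-70} + \left(25 - \left(-33 + 0\right)\right)} = \frac{1}{- \frac{1}{70} + \left(25 - -33\right)} = \frac{1}{- \frac{1}{70} + \left(25 + 33\right)} = \frac{1}{- \frac{1}{70} + 58} = \frac{1}{\frac{4059}{70}} = \frac{70}{4059}$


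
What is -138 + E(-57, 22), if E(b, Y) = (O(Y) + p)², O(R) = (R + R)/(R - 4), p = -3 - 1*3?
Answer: -10154/81 ≈ -125.36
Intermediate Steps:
p = -6 (p = -3 - 3 = -6)
O(R) = 2*R/(-4 + R) (O(R) = (2*R)/(-4 + R) = 2*R/(-4 + R))
E(b, Y) = (-6 + 2*Y/(-4 + Y))² (E(b, Y) = (2*Y/(-4 + Y) - 6)² = (-6 + 2*Y/(-4 + Y))²)
-138 + E(-57, 22) = -138 + 16*(6 - 1*22)²/(-4 + 22)² = -138 + 16*(6 - 22)²/18² = -138 + 16*(1/324)*(-16)² = -138 + 16*(1/324)*256 = -138 + 1024/81 = -10154/81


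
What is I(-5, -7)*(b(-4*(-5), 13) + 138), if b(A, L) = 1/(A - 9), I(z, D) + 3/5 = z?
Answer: -42532/55 ≈ -773.31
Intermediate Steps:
I(z, D) = -⅗ + z
b(A, L) = 1/(-9 + A)
I(-5, -7)*(b(-4*(-5), 13) + 138) = (-⅗ - 5)*(1/(-9 - 4*(-5)) + 138) = -28*(1/(-9 + 20) + 138)/5 = -28*(1/11 + 138)/5 = -28/5*1519/11 = -42532/55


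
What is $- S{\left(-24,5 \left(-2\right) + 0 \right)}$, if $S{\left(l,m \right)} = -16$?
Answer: $16$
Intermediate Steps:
$- S{\left(-24,5 \left(-2\right) + 0 \right)} = \left(-1\right) \left(-16\right) = 16$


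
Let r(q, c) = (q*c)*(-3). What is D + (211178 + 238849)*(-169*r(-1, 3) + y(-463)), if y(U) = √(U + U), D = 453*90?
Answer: -684450297 + 450027*I*√926 ≈ -6.8445e+8 + 1.3694e+7*I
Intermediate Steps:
r(q, c) = -3*c*q (r(q, c) = (c*q)*(-3) = -3*c*q)
D = 40770
y(U) = √2*√U (y(U) = √(2*U) = √2*√U)
D + (211178 + 238849)*(-169*r(-1, 3) + y(-463)) = 40770 + (211178 + 238849)*(-(-507)*3*(-1) + √2*√(-463)) = 40770 + 450027*(-169*9 + √2*(I*√463)) = 40770 + 450027*(-1521 + I*√926) = 40770 + (-684491067 + 450027*I*√926) = -684450297 + 450027*I*√926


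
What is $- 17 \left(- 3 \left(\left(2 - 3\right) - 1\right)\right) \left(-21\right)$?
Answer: $2142$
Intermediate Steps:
$- 17 \left(- 3 \left(\left(2 - 3\right) - 1\right)\right) \left(-21\right) = - 17 \left(- 3 \left(-1 - 1\right)\right) \left(-21\right) = - 17 \left(\left(-3\right) \left(-2\right)\right) \left(-21\right) = \left(-17\right) 6 \left(-21\right) = \left(-102\right) \left(-21\right) = 2142$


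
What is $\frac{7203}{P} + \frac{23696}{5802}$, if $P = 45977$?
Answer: $\frac{565631399}{133379277} \approx 4.2408$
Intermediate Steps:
$\frac{7203}{P} + \frac{23696}{5802} = \frac{7203}{45977} + \frac{23696}{5802} = 7203 \cdot \frac{1}{45977} + 23696 \cdot \frac{1}{5802} = \frac{7203}{45977} + \frac{11848}{2901} = \frac{565631399}{133379277}$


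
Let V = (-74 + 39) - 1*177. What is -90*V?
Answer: 19080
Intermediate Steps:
V = -212 (V = -35 - 177 = -212)
-90*V = -90*(-212) = 19080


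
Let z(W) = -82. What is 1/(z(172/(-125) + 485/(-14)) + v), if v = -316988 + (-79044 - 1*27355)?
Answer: -1/423469 ≈ -2.3614e-6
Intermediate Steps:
v = -423387 (v = -316988 + (-79044 - 27355) = -316988 - 106399 = -423387)
1/(z(172/(-125) + 485/(-14)) + v) = 1/(-82 - 423387) = 1/(-423469) = -1/423469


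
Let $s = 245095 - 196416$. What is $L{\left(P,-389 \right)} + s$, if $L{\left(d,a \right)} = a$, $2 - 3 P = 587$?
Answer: $48290$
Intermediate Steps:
$P = -195$ ($P = \frac{2}{3} - \frac{587}{3} = -195$)
$s = 48679$
$L{\left(P,-389 \right)} + s = -389 + 48679 = 48290$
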